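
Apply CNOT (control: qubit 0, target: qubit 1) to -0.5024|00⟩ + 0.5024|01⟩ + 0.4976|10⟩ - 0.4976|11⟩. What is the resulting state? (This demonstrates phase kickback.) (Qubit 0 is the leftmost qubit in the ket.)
-0.5024|00⟩ + 0.5024|01⟩ - 0.4976|10⟩ + 0.4976|11⟩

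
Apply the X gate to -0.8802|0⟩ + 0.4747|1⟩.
0.4747|0⟩ - 0.8802|1⟩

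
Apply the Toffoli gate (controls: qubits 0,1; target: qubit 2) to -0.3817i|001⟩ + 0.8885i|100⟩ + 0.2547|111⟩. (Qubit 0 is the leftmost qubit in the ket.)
-0.3817i|001⟩ + 0.8885i|100⟩ + 0.2547|110⟩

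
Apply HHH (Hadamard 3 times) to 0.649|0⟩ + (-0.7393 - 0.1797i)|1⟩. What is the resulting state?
(-0.06385 - 0.1271i)|0⟩ + (0.9817 + 0.1271i)|1⟩

H² = I, so H^3 = H: a single Hadamard. With (a, b) = (0.649, (-0.7393 - 0.1797i)), H gives ((a + b)/√2, (a − b)/√2) = ((-0.06385 - 0.1271i), (0.9817 + 0.1271i)).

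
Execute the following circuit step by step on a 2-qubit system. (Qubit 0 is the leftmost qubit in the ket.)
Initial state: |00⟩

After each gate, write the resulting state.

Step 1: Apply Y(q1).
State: i|01⟩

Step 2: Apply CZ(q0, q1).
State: i|01⟩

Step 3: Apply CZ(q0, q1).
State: i|01⟩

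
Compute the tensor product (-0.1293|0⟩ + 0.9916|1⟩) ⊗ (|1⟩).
-0.1293|01⟩ + 0.9916|11⟩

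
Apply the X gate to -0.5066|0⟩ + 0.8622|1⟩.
0.8622|0⟩ - 0.5066|1⟩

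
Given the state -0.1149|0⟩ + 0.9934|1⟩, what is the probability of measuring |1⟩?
0.9868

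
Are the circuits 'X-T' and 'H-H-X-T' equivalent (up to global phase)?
Yes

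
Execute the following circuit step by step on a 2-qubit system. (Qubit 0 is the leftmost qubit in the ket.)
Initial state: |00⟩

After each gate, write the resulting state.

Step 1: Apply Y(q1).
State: i|01⟩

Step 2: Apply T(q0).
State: i|01⟩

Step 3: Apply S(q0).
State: i|01⟩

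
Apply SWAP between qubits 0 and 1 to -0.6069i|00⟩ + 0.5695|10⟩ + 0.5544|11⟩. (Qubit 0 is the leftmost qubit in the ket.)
-0.6069i|00⟩ + 0.5695|01⟩ + 0.5544|11⟩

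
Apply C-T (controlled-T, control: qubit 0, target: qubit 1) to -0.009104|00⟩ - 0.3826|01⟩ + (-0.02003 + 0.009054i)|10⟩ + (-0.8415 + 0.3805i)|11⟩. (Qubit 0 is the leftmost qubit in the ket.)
-0.009104|00⟩ - 0.3826|01⟩ + (-0.02003 + 0.009054i)|10⟩ + (-0.8641 - 0.326i)|11⟩

C-T leaves the control-|0⟩ kets |00⟩, |01⟩ unchanged and applies T to qubit 1 on the control-|1⟩ pair (|10⟩, |11⟩).
T = [[1, 0], [0, (1/√2 + (1/√2)i)]].
With a = amp(|10⟩) = (-0.02003 + 0.009054i) and b = amp(|11⟩) = (-0.8415 + 0.3805i):
new amp(|10⟩) = (1)·a = (-0.02003 + 0.009054i)
new amp(|11⟩) = (1/√2 + (1/√2)i)·b = (-0.8641 - 0.326i)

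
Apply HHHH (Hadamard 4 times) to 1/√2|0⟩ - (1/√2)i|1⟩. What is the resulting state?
1/√2|0⟩ - (1/√2)i|1⟩

H² = I, so an even number of Hadamards cancels: H^4 = I and the state is unchanged.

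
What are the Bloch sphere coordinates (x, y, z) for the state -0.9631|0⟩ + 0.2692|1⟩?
(-0.5185, 0, 0.8551)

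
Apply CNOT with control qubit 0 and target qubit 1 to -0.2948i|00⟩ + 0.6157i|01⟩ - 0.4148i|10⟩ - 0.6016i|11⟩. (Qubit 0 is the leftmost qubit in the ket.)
-0.2948i|00⟩ + 0.6157i|01⟩ - 0.6016i|10⟩ - 0.4148i|11⟩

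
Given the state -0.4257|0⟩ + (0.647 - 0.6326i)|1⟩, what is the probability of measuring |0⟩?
0.1812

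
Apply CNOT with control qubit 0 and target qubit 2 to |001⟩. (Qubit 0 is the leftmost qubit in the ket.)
|001⟩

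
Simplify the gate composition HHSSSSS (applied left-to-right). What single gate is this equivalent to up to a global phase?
S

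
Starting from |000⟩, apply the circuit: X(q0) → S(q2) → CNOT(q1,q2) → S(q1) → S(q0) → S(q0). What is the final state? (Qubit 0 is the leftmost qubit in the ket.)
-|100⟩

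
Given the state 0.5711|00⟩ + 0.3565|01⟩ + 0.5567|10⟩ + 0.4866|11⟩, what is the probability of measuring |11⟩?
0.2368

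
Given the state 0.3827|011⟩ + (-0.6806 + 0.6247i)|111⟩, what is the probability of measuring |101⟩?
0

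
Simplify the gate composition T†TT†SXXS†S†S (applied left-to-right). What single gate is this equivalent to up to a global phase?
T†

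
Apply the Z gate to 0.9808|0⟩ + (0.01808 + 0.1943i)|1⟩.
0.9808|0⟩ + (-0.01808 - 0.1943i)|1⟩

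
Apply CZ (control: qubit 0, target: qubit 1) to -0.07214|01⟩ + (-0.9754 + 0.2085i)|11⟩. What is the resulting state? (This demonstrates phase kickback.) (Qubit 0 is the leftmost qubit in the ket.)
-0.07214|01⟩ + (0.9754 - 0.2085i)|11⟩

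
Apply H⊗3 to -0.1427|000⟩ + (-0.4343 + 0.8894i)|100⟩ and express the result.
(-0.204 + 0.3145i)|000⟩ + (-0.204 + 0.3145i)|001⟩ + (-0.204 + 0.3145i)|010⟩ + (-0.204 + 0.3145i)|011⟩ + (0.1031 - 0.3145i)|100⟩ + (0.1031 - 0.3145i)|101⟩ + (0.1031 - 0.3145i)|110⟩ + (0.1031 - 0.3145i)|111⟩

H⊗3 gives amp(|y⟩) = (1/2√2) Σ_x (−1)^(x·y) amp(|x⟩), where x·y is the number of positions in which both x and y have a 1.
|000⟩: (-0.1427 + (-0.4343 + 0.8894i))/(2√2) = (-0.204 + 0.3145i)
|001⟩: (-0.1427 + (-0.4343 + 0.8894i))/(2√2) = (-0.204 + 0.3145i)
|010⟩: (-0.1427 + (-0.4343 + 0.8894i))/(2√2) = (-0.204 + 0.3145i)
|011⟩: (-0.1427 + (-0.4343 + 0.8894i))/(2√2) = (-0.204 + 0.3145i)
|100⟩: (-0.1427 - (-0.4343 + 0.8894i))/(2√2) = (0.1031 - 0.3145i)
|101⟩: (-0.1427 - (-0.4343 + 0.8894i))/(2√2) = (0.1031 - 0.3145i)
|110⟩: (-0.1427 - (-0.4343 + 0.8894i))/(2√2) = (0.1031 - 0.3145i)
|111⟩: (-0.1427 - (-0.4343 + 0.8894i))/(2√2) = (0.1031 - 0.3145i)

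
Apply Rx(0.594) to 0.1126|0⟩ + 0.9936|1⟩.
(0.1077 - 0.2908i)|0⟩ + (0.9501 - 0.03295i)|1⟩

Rx(0.594) = [[cos(θ/2), −i·sin(θ/2)], [−i·sin(θ/2), cos(θ/2)]]; θ = 0.594, cos(θ/2) ≈ 0.956219, sin(θ/2) ≈ 0.292653.
With a = amp(|0⟩) = 0.1126 and b = amp(|1⟩) = 0.9936:
new amp(|0⟩) = (0.956219)·a + (-0.292653i)·b = (0.1077 - 0.2908i)
new amp(|1⟩) = (-0.292653i)·a + (0.956219)·b = (0.9501 - 0.03295i)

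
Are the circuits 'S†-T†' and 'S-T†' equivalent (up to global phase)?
No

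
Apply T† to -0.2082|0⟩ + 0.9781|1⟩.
-0.2082|0⟩ + (0.6916 - 0.6916i)|1⟩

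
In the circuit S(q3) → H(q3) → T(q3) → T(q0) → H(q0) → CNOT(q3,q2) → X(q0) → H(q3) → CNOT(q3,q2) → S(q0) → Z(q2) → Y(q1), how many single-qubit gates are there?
10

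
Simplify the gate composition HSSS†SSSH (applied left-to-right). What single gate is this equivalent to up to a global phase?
I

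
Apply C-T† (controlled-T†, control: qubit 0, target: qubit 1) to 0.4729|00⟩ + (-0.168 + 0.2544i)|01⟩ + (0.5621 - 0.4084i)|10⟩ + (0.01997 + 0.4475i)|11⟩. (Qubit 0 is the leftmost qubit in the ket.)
0.4729|00⟩ + (-0.168 + 0.2544i)|01⟩ + (0.5621 - 0.4084i)|10⟩ + (0.3306 + 0.3023i)|11⟩

C-T† leaves the control-|0⟩ kets |00⟩, |01⟩ unchanged and applies T† to qubit 1 on the control-|1⟩ pair (|10⟩, |11⟩).
T† = [[1, 0], [0, (1/√2 - (1/√2)i)]].
With a = amp(|10⟩) = (0.5621 - 0.4084i) and b = amp(|11⟩) = (0.01997 + 0.4475i):
new amp(|10⟩) = (1)·a = (0.5621 - 0.4084i)
new amp(|11⟩) = (1/√2 - (1/√2)i)·b = (0.3306 + 0.3023i)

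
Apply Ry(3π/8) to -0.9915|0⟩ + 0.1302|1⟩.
-0.8967|0⟩ - 0.4426|1⟩

Ry(3π/8) = [[cos(θ/2), −sin(θ/2)], [sin(θ/2), cos(θ/2)]]; θ = 3π/8, cos(θ/2) ≈ 0.83147, sin(θ/2) ≈ 0.55557.
With a = amp(|0⟩) = -0.9915 and b = amp(|1⟩) = 0.1302:
new amp(|0⟩) = (0.83147)·a + (-0.55557)·b = -0.8967
new amp(|1⟩) = (0.55557)·a + (0.83147)·b = -0.4426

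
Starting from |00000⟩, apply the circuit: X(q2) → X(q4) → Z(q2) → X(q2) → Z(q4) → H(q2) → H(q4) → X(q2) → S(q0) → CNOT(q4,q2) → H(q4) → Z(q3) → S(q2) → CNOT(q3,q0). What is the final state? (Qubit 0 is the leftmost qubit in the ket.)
1/√2|00001⟩ + (1/√2)i|00101⟩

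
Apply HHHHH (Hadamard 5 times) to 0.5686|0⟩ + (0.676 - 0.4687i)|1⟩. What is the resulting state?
(0.8801 - 0.3314i)|0⟩ + (-0.07594 + 0.3314i)|1⟩

H² = I, so H^5 = H: a single Hadamard. With (a, b) = (0.5686, (0.676 - 0.4687i)), H gives ((a + b)/√2, (a − b)/√2) = ((0.8801 - 0.3314i), (-0.07594 + 0.3314i)).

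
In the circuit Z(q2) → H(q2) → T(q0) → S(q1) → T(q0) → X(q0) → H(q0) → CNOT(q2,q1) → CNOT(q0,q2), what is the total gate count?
9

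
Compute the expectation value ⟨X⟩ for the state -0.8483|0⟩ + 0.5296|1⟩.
-0.8985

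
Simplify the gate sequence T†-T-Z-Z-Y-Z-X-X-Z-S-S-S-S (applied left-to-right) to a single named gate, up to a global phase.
Y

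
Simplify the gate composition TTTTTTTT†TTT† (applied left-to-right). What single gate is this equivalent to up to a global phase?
T†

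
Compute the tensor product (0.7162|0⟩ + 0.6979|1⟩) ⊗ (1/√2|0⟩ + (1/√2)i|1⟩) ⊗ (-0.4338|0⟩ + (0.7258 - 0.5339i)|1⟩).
-0.2197|000⟩ + (0.3676 - 0.2704i)|001⟩ - 0.2197i|010⟩ + (0.2704 + 0.3676i)|011⟩ - 0.2141|100⟩ + (0.3582 - 0.2635i)|101⟩ - 0.2141i|110⟩ + (0.2635 + 0.3582i)|111⟩

amp(|b₁b₂…⟩) = product of the factor amplitudes for bits b₁, b₂, …; only kets whose every factor amplitude is nonzero survive.
|000⟩: (0.7162)(1/√2)(-0.4338) = -0.2197
|001⟩: (0.7162)(1/√2)(0.7258 - 0.5339i) = (0.3676 - 0.2704i)
|010⟩: (0.7162)((1/√2)i)(-0.4338) = -0.2197i
|011⟩: (0.7162)((1/√2)i)(0.7258 - 0.5339i) = (0.2704 + 0.3676i)
|100⟩: (0.6979)(1/√2)(-0.4338) = -0.2141
|101⟩: (0.6979)(1/√2)(0.7258 - 0.5339i) = (0.3582 - 0.2635i)
|110⟩: (0.6979)((1/√2)i)(-0.4338) = -0.2141i
|111⟩: (0.6979)((1/√2)i)(0.7258 - 0.5339i) = (0.2635 + 0.3582i)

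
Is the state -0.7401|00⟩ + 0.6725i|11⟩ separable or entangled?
Entangled

Writing the state as a|00⟩ + b|01⟩ + c|10⟩ + d|11⟩, it is a product state iff ad − bc = 0.
Here (a, b, c, d) = (-0.7401, 0, 0, 0.6725i): ad − bc = (-0.7401)(0.6725i) − (0)(0) = -0.4977i ≠ 0, so the state is entangled.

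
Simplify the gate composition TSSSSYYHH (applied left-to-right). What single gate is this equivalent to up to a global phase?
T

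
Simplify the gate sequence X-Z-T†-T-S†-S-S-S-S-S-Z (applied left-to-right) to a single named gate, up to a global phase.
X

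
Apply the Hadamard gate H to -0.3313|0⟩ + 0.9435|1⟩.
0.4329|0⟩ - 0.9014|1⟩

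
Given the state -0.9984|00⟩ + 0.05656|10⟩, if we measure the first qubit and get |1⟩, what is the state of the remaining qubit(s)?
|0⟩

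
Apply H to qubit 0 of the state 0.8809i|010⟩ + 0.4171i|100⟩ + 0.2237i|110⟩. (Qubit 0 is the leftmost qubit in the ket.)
0.2949i|000⟩ + 0.7811i|010⟩ - 0.2949i|100⟩ + 0.4647i|110⟩

H on qubit 0 mixes each pair of kets that differ only in qubit 0: amplitudes (a, b) of (|…0…⟩, |…1…⟩) become ((a + b)/√2, (a − b)/√2). Kets absent from the input have amplitude 0.
(|000⟩, |100⟩): (a, b) = (0, 0.4171i) → (0.2949i, -0.2949i)
(|010⟩, |110⟩): (a, b) = (0.8809i, 0.2237i) → (0.7811i, 0.4647i)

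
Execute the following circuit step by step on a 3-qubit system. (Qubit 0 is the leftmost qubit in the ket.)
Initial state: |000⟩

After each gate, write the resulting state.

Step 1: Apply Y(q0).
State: i|100⟩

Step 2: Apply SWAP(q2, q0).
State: i|001⟩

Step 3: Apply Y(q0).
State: -|101⟩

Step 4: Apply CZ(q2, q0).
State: |101⟩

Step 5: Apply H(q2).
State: 1/√2|100⟩ - 1/√2|101⟩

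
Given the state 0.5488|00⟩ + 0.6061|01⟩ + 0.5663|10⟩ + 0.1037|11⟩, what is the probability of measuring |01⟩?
0.3674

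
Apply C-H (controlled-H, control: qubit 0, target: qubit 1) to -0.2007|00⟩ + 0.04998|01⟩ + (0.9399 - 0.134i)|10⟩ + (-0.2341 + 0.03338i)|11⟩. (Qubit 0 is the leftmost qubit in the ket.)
-0.2007|00⟩ + 0.04998|01⟩ + (0.4991 - 0.07115i)|10⟩ + (0.8301 - 0.1184i)|11⟩

C-H leaves the control-|0⟩ kets |00⟩, |01⟩ unchanged and applies H to qubit 1 on the control-|1⟩ pair (|10⟩, |11⟩).
H = [[1/√2, 1/√2], [1/√2, -1/√2]].
With a = amp(|10⟩) = (0.9399 - 0.134i) and b = amp(|11⟩) = (-0.2341 + 0.03338i):
new amp(|10⟩) = (1/√2)·a + (1/√2)·b = (0.4991 - 0.07115i)
new amp(|11⟩) = (1/√2)·a + (-1/√2)·b = (0.8301 - 0.1184i)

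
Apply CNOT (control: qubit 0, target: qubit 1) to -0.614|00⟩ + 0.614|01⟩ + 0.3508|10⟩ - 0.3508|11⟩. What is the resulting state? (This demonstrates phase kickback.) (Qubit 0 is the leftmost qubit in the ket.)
-0.614|00⟩ + 0.614|01⟩ - 0.3508|10⟩ + 0.3508|11⟩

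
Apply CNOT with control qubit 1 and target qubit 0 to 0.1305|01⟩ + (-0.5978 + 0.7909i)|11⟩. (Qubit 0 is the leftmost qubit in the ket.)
(-0.5978 + 0.7909i)|01⟩ + 0.1305|11⟩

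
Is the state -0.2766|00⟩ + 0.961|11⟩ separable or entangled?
Entangled

Writing the state as a|00⟩ + b|01⟩ + c|10⟩ + d|11⟩, it is a product state iff ad − bc = 0.
Here (a, b, c, d) = (-0.2766, 0, 0, 0.961): ad − bc = (-0.2766)(0.961) − (0)(0) = -0.2658 ≠ 0, so the state is entangled.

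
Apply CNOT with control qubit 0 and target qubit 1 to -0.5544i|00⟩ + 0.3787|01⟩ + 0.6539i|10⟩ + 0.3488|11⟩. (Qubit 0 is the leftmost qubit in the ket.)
-0.5544i|00⟩ + 0.3787|01⟩ + 0.3488|10⟩ + 0.6539i|11⟩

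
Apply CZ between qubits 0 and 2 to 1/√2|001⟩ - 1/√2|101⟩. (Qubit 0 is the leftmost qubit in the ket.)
1/√2|001⟩ + 1/√2|101⟩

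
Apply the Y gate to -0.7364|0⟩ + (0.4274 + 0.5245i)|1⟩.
(0.5245 - 0.4274i)|0⟩ - 0.7364i|1⟩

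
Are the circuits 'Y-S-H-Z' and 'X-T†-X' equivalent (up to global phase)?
No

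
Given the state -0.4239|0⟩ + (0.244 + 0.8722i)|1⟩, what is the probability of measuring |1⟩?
0.8203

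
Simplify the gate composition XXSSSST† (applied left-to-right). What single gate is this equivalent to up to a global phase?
T†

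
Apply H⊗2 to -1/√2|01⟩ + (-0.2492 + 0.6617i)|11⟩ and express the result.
(-0.4782 + 0.3309i)|00⟩ + (0.4782 - 0.3309i)|01⟩ + (-0.229 - 0.3309i)|10⟩ + (0.229 + 0.3309i)|11⟩

H⊗2 gives amp(|y⟩) = (1/2) Σ_x (−1)^(x·y) amp(|x⟩), where x·y is the number of positions in which both x and y have a 1.
|00⟩: (-1/√2 + (-0.2492 + 0.6617i))/2 = (-0.4782 + 0.3309i)
|01⟩: (1/√2 - (-0.2492 + 0.6617i))/2 = (0.4782 - 0.3309i)
|10⟩: (-1/√2 - (-0.2492 + 0.6617i))/2 = (-0.229 - 0.3309i)
|11⟩: (1/√2 + (-0.2492 + 0.6617i))/2 = (0.229 + 0.3309i)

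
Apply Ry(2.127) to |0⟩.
0.4858|0⟩ + 0.8741|1⟩

Ry(2.127) = [[cos(θ/2), −sin(θ/2)], [sin(θ/2), cos(θ/2)]]; θ = 2.127, cos(θ/2) ≈ 0.485816, sin(θ/2) ≈ 0.874061.
With a = amp(|0⟩) = 1 and b = amp(|1⟩) = 0:
new amp(|0⟩) = (0.485816)·a + (-0.874061)·b = 0.4858
new amp(|1⟩) = (0.874061)·a + (0.485816)·b = 0.8741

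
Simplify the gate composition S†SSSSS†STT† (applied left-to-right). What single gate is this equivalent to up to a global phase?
S†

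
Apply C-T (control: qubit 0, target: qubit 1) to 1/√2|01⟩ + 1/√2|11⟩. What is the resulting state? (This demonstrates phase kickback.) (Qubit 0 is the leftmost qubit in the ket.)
1/√2|01⟩ + (1/2 + (1/2)i)|11⟩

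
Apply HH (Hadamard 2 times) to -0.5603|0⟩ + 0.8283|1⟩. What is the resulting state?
-0.5603|0⟩ + 0.8283|1⟩

H² = I, so an even number of Hadamards cancels: H^2 = I and the state is unchanged.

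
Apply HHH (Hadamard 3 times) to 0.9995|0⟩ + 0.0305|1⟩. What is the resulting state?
0.7283|0⟩ + 0.6852|1⟩

H² = I, so H^3 = H: a single Hadamard. With (a, b) = (0.9995, 0.0305), H gives ((a + b)/√2, (a − b)/√2) = (0.7283, 0.6852).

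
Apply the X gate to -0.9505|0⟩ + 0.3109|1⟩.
0.3109|0⟩ - 0.9505|1⟩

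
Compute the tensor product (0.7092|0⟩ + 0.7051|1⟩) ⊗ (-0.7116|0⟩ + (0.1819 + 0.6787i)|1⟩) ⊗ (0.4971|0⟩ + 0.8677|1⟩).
-0.2509|000⟩ - 0.4379|001⟩ + (0.06413 + 0.2393i)|010⟩ + (0.1119 + 0.4177i)|011⟩ - 0.2494|100⟩ - 0.4354|101⟩ + (0.06376 + 0.2379i)|110⟩ + (0.1113 + 0.4152i)|111⟩

amp(|b₁b₂…⟩) = product of the factor amplitudes for bits b₁, b₂, …; only kets whose every factor amplitude is nonzero survive.
|000⟩: (0.7092)(-0.7116)(0.4971) = -0.2509
|001⟩: (0.7092)(-0.7116)(0.8677) = -0.4379
|010⟩: (0.7092)(0.1819 + 0.6787i)(0.4971) = (0.06413 + 0.2393i)
|011⟩: (0.7092)(0.1819 + 0.6787i)(0.8677) = (0.1119 + 0.4177i)
|100⟩: (0.7051)(-0.7116)(0.4971) = -0.2494
|101⟩: (0.7051)(-0.7116)(0.8677) = -0.4354
|110⟩: (0.7051)(0.1819 + 0.6787i)(0.4971) = (0.06376 + 0.2379i)
|111⟩: (0.7051)(0.1819 + 0.6787i)(0.8677) = (0.1113 + 0.4152i)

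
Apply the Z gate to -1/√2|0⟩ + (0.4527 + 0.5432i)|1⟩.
-1/√2|0⟩ + (-0.4527 - 0.5432i)|1⟩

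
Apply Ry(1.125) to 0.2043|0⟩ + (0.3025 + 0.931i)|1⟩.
(0.0115 - 0.4965i)|0⟩ + (0.3648 + 0.7876i)|1⟩

Ry(1.125) = [[cos(θ/2), −sin(θ/2)], [sin(θ/2), cos(θ/2)]]; θ = 1.125, cos(θ/2) ≈ 0.845924, sin(θ/2) ≈ 0.533303.
With a = amp(|0⟩) = 0.2043 and b = amp(|1⟩) = (0.3025 + 0.931i):
new amp(|0⟩) = (0.845924)·a + (-0.533303)·b = (0.0115 - 0.4965i)
new amp(|1⟩) = (0.533303)·a + (0.845924)·b = (0.3648 + 0.7876i)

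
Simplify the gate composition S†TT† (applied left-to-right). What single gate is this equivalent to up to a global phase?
S†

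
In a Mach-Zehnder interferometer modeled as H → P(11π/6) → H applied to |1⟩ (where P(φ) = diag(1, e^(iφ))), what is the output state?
(0.06699 + 0.25i)|0⟩ + (0.933 - 0.25i)|1⟩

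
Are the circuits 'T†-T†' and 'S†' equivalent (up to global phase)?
Yes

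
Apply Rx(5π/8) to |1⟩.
-0.8315i|0⟩ + 0.5556|1⟩

Rx(5π/8) = [[cos(θ/2), −i·sin(θ/2)], [−i·sin(θ/2), cos(θ/2)]]; θ = 5π/8, cos(θ/2) ≈ 0.55557, sin(θ/2) ≈ 0.83147.
With a = amp(|0⟩) = 0 and b = amp(|1⟩) = 1:
new amp(|0⟩) = (0.55557)·a + (-0.83147i)·b = -0.8315i
new amp(|1⟩) = (-0.83147i)·a + (0.55557)·b = 0.5556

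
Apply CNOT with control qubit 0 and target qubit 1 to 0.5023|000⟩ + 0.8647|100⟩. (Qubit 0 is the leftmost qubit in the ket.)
0.5023|000⟩ + 0.8647|110⟩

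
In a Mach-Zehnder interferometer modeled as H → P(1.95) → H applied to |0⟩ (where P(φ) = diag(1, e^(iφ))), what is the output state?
(0.3149 + 0.4645i)|0⟩ + (0.6851 - 0.4645i)|1⟩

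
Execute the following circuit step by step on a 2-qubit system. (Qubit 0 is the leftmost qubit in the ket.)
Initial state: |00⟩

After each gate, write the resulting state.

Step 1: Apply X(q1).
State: |01⟩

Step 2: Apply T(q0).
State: |01⟩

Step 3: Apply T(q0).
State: |01⟩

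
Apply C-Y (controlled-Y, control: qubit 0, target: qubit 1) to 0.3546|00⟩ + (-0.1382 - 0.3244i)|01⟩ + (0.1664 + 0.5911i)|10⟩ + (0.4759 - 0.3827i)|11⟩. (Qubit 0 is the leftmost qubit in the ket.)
0.3546|00⟩ + (-0.1382 - 0.3244i)|01⟩ + (-0.3827 - 0.4759i)|10⟩ + (-0.5911 + 0.1664i)|11⟩

C-Y leaves the control-|0⟩ kets |00⟩, |01⟩ unchanged and applies Y to qubit 1 on the control-|1⟩ pair (|10⟩, |11⟩).
Y = [[0, -i], [i, 0]].
With a = amp(|10⟩) = (0.1664 + 0.5911i) and b = amp(|11⟩) = (0.4759 - 0.3827i):
new amp(|10⟩) = (-i)·b = (-0.3827 - 0.4759i)
new amp(|11⟩) = (i)·a = (-0.5911 + 0.1664i)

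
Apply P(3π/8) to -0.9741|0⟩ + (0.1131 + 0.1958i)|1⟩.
-0.9741|0⟩ + (-0.1376 + 0.1794i)|1⟩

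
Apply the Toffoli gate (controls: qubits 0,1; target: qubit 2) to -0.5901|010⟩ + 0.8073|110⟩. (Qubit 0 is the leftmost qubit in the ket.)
-0.5901|010⟩ + 0.8073|111⟩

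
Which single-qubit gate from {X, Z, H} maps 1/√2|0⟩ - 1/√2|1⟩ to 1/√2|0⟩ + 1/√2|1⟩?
Z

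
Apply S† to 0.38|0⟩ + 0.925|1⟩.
0.38|0⟩ - 0.925i|1⟩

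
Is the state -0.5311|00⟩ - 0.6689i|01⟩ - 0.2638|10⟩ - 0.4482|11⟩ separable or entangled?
Entangled

Writing the state as a|00⟩ + b|01⟩ + c|10⟩ + d|11⟩, it is a product state iff ad − bc = 0.
Here (a, b, c, d) = (-0.5311, -0.6689i, -0.2638, -0.4482): ad − bc = (-0.5311)(-0.4482) − (-0.6689i)(-0.2638) = (0.238 - 0.1765i) ≠ 0, so the state is entangled.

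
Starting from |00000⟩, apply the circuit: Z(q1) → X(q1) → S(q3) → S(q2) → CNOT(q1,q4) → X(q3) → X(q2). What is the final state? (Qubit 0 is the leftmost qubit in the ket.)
|01111⟩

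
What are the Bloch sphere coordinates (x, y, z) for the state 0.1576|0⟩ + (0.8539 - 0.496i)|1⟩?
(0.2691, -0.1563, -0.9503)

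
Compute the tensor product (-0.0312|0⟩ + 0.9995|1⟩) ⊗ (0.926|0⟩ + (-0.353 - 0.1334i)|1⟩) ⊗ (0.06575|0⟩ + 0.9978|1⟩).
-0.0019|000⟩ - 0.02883|001⟩ + (0.0007241 + 0.0002737i)|010⟩ + (0.01099 + 0.004153i)|011⟩ + 0.06085|100⟩ + 0.9235|101⟩ + (-0.0232 - 0.008767i)|110⟩ + (-0.352 - 0.133i)|111⟩

amp(|b₁b₂…⟩) = product of the factor amplitudes for bits b₁, b₂, …; only kets whose every factor amplitude is nonzero survive.
|000⟩: (-0.0312)(0.926)(0.06575) = -0.0019
|001⟩: (-0.0312)(0.926)(0.9978) = -0.02883
|010⟩: (-0.0312)(-0.353 - 0.1334i)(0.06575) = (0.0007241 + 0.0002737i)
|011⟩: (-0.0312)(-0.353 - 0.1334i)(0.9978) = (0.01099 + 0.004153i)
|100⟩: (0.9995)(0.926)(0.06575) = 0.06085
|101⟩: (0.9995)(0.926)(0.9978) = 0.9235
|110⟩: (0.9995)(-0.353 - 0.1334i)(0.06575) = (-0.0232 - 0.008767i)
|111⟩: (0.9995)(-0.353 - 0.1334i)(0.9978) = (-0.352 - 0.133i)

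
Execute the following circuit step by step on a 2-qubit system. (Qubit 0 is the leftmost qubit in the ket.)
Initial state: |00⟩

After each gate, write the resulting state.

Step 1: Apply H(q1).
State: 1/√2|00⟩ + 1/√2|01⟩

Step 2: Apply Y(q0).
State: (1/√2)i|10⟩ + (1/√2)i|11⟩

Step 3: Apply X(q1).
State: (1/√2)i|10⟩ + (1/√2)i|11⟩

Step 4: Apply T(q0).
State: (-1/2 + (1/2)i)|10⟩ + (-1/2 + (1/2)i)|11⟩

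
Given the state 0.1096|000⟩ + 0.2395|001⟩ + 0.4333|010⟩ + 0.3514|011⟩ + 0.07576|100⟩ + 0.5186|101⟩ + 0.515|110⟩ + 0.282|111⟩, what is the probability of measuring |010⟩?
0.1877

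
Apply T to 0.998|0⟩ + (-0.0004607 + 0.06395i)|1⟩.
0.998|0⟩ + (-0.04555 + 0.04489i)|1⟩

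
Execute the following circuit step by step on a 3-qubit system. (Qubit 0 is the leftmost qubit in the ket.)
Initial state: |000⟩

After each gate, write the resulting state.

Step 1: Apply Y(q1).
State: i|010⟩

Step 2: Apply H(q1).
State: (1/√2)i|000⟩ - (1/√2)i|010⟩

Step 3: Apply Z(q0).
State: (1/√2)i|000⟩ - (1/√2)i|010⟩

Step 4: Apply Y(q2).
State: -1/√2|001⟩ + 1/√2|011⟩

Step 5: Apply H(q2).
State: -1/2|000⟩ + 1/2|001⟩ + 1/2|010⟩ - 1/2|011⟩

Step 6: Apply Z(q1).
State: -1/2|000⟩ + 1/2|001⟩ - 1/2|010⟩ + 1/2|011⟩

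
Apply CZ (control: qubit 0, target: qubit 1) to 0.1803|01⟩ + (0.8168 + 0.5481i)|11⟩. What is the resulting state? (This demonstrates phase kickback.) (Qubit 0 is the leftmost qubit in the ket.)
0.1803|01⟩ + (-0.8168 - 0.5481i)|11⟩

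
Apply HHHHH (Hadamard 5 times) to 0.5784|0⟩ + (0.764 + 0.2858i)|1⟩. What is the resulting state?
(0.9492 + 0.2021i)|0⟩ + (-0.1312 - 0.2021i)|1⟩

H² = I, so H^5 = H: a single Hadamard. With (a, b) = (0.5784, (0.764 + 0.2858i)), H gives ((a + b)/√2, (a − b)/√2) = ((0.9492 + 0.2021i), (-0.1312 - 0.2021i)).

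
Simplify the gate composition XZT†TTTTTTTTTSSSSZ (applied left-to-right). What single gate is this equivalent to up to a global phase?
X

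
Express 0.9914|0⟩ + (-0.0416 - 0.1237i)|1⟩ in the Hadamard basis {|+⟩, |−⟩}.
(0.6716 - 0.08747i)|+⟩ + (0.7304 + 0.08747i)|−⟩

With |ψ⟩ = α|0⟩ + β|1⟩, the Hadamard-basis coefficients are ⟨+|ψ⟩ = (α + β)/√2 and ⟨−|ψ⟩ = (α − β)/√2.
Here α = 0.9914, β = (-0.0416 - 0.1237i): (α + β)/√2 = (0.6716 - 0.08747i), (α − β)/√2 = (0.7304 + 0.08747i).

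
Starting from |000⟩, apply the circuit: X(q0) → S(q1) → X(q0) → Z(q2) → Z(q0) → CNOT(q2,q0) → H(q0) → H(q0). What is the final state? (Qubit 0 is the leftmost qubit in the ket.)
|000⟩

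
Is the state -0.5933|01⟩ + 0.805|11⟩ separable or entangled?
Separable

Writing the state as a|00⟩ + b|01⟩ + c|10⟩ + d|11⟩, it is a product state iff ad − bc = 0.
Here (a, b, c, d) = (0, -0.5933, 0, 0.805): ad − bc = (0)(0.805) − (-0.5933)(0) = 0, so the state is separable.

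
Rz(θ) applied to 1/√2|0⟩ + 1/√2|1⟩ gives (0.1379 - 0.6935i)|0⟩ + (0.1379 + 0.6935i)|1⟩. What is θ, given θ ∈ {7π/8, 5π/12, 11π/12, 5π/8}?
7π/8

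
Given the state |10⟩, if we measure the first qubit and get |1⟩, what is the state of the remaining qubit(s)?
|0⟩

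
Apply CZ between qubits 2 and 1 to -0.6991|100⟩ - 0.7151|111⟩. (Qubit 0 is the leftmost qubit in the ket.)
-0.6991|100⟩ + 0.7151|111⟩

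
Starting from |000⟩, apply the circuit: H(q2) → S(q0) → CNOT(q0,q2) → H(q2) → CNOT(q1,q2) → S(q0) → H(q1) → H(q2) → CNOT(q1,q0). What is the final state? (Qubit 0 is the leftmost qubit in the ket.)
1/2|000⟩ + 1/2|001⟩ + 1/2|110⟩ + 1/2|111⟩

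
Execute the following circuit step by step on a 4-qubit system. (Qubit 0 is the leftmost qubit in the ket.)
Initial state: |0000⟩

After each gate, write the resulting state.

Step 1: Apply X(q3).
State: |0001⟩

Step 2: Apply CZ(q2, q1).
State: |0001⟩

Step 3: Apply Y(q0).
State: i|1001⟩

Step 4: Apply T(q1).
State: i|1001⟩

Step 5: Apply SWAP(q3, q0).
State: i|1001⟩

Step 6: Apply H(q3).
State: (1/√2)i|1000⟩ - (1/√2)i|1001⟩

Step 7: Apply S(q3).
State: (1/√2)i|1000⟩ + 1/√2|1001⟩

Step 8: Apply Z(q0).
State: -(1/√2)i|1000⟩ - 1/√2|1001⟩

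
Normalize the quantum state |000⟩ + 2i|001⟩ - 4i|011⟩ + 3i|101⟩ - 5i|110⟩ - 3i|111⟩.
0.125|000⟩ + 0.25i|001⟩ - (1/2)i|011⟩ + 0.375i|101⟩ - 0.625i|110⟩ - 0.375i|111⟩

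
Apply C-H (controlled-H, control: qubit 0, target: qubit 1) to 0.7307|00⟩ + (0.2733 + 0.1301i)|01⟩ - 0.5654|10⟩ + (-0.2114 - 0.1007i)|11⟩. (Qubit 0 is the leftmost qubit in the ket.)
0.7307|00⟩ + (0.2733 + 0.1301i)|01⟩ + (-0.5493 - 0.07121i)|10⟩ + (-0.2503 + 0.07121i)|11⟩

C-H leaves the control-|0⟩ kets |00⟩, |01⟩ unchanged and applies H to qubit 1 on the control-|1⟩ pair (|10⟩, |11⟩).
H = [[1/√2, 1/√2], [1/√2, -1/√2]].
With a = amp(|10⟩) = -0.5654 and b = amp(|11⟩) = (-0.2114 - 0.1007i):
new amp(|10⟩) = (1/√2)·a + (1/√2)·b = (-0.5493 - 0.07121i)
new amp(|11⟩) = (1/√2)·a + (-1/√2)·b = (-0.2503 + 0.07121i)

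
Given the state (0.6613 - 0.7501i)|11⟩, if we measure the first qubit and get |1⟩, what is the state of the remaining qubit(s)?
(0.6613 - 0.7501i)|1⟩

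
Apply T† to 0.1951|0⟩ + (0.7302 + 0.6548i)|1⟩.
0.1951|0⟩ + (0.9793 - 0.05332i)|1⟩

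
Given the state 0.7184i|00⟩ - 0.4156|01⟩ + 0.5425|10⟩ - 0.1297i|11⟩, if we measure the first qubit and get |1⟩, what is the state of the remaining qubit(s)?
0.9726|0⟩ - 0.2325i|1⟩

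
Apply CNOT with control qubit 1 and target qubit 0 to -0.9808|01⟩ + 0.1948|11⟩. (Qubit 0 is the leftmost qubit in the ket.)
0.1948|01⟩ - 0.9808|11⟩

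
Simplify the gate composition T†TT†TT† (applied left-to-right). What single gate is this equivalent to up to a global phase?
T†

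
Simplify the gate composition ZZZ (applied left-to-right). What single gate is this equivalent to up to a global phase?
Z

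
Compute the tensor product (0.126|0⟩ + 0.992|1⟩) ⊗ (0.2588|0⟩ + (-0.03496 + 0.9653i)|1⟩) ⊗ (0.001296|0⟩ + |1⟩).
0.00004226|000⟩ + 0.03261|001⟩ + (-0.000005709 + 0.0001576i)|010⟩ + (-0.004405 + 0.1216i)|011⟩ + 0.0003327|100⟩ + 0.2567|101⟩ + (-0.00004495 + 0.001241i)|110⟩ + (-0.03468 + 0.9576i)|111⟩

amp(|b₁b₂…⟩) = product of the factor amplitudes for bits b₁, b₂, …; only kets whose every factor amplitude is nonzero survive.
|000⟩: (0.126)(0.2588)(0.001296) = 0.00004226
|001⟩: (0.126)(0.2588)(1) = 0.03261
|010⟩: (0.126)(-0.03496 + 0.9653i)(0.001296) = (-0.000005709 + 0.0001576i)
|011⟩: (0.126)(-0.03496 + 0.9653i)(1) = (-0.004405 + 0.1216i)
|100⟩: (0.992)(0.2588)(0.001296) = 0.0003327
|101⟩: (0.992)(0.2588)(1) = 0.2567
|110⟩: (0.992)(-0.03496 + 0.9653i)(0.001296) = (-0.00004495 + 0.001241i)
|111⟩: (0.992)(-0.03496 + 0.9653i)(1) = (-0.03468 + 0.9576i)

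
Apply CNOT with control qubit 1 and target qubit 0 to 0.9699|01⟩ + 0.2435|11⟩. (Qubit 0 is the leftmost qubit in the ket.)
0.2435|01⟩ + 0.9699|11⟩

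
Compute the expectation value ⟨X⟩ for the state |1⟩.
0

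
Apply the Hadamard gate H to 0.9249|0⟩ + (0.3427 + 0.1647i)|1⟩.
(0.8963 + 0.1165i)|0⟩ + (0.4117 - 0.1165i)|1⟩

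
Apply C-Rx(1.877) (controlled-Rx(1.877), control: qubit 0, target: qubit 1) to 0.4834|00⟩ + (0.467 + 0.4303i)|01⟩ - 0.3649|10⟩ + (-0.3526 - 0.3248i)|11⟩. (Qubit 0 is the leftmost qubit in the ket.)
0.4834|00⟩ + (0.467 + 0.4303i)|01⟩ + (-0.4777 + 0.2844i)|10⟩ + (-0.2084 + 0.1024i)|11⟩

C-Rx(1.877) leaves the control-|0⟩ kets |00⟩, |01⟩ unchanged and applies Rx(1.877) to qubit 1 on the control-|1⟩ pair (|10⟩, |11⟩).
Rx(1.877) = [[cos(θ/2), −i·sin(θ/2)], [−i·sin(θ/2), cos(θ/2)]]; θ = 1.877, cos(θ/2) ≈ 0.590999, sin(θ/2) ≈ 0.806673.
With a = amp(|10⟩) = -0.3649 and b = amp(|11⟩) = (-0.3526 - 0.3248i):
new amp(|10⟩) = (0.590999)·a + (-0.806673i)·b = (-0.4777 + 0.2844i)
new amp(|11⟩) = (-0.806673i)·a + (0.590999)·b = (-0.2084 + 0.1024i)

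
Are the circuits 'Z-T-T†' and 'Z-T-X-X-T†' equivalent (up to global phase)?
Yes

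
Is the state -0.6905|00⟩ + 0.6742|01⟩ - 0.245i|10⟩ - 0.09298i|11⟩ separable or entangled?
Entangled

Writing the state as a|00⟩ + b|01⟩ + c|10⟩ + d|11⟩, it is a product state iff ad − bc = 0.
Here (a, b, c, d) = (-0.6905, 0.6742, -0.245i, -0.09298i): ad − bc = (-0.6905)(-0.09298i) − (0.6742)(-0.245i) = 0.2294i ≠ 0, so the state is entangled.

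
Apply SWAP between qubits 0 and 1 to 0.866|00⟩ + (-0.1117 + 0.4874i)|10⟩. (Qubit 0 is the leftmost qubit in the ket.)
0.866|00⟩ + (-0.1117 + 0.4874i)|01⟩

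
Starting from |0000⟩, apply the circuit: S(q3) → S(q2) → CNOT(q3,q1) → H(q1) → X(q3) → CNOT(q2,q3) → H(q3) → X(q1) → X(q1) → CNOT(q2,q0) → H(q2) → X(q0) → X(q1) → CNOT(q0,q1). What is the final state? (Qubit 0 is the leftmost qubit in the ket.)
1/√8|1000⟩ - 1/√8|1001⟩ + 1/√8|1010⟩ - 1/√8|1011⟩ + 1/√8|1100⟩ - 1/√8|1101⟩ + 1/√8|1110⟩ - 1/√8|1111⟩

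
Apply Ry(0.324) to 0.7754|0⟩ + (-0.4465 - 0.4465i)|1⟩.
(0.8373 + 0.07202i)|0⟩ + (-0.3156 - 0.4407i)|1⟩

Ry(0.324) = [[cos(θ/2), −sin(θ/2)], [sin(θ/2), cos(θ/2)]]; θ = 0.324, cos(θ/2) ≈ 0.986907, sin(θ/2) ≈ 0.161292.
With a = amp(|0⟩) = 0.7754 and b = amp(|1⟩) = (-0.4465 - 0.4465i):
new amp(|0⟩) = (0.986907)·a + (-0.161292)·b = (0.8373 + 0.07202i)
new amp(|1⟩) = (0.161292)·a + (0.986907)·b = (-0.3156 - 0.4407i)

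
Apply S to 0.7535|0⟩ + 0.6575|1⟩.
0.7535|0⟩ + 0.6575i|1⟩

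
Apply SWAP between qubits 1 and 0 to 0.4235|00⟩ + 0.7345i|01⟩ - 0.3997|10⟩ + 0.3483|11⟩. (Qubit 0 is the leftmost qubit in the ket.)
0.4235|00⟩ - 0.3997|01⟩ + 0.7345i|10⟩ + 0.3483|11⟩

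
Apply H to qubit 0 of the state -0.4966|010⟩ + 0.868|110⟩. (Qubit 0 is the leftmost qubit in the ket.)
0.2626|010⟩ - 0.9649|110⟩

H on qubit 0 mixes each pair of kets that differ only in qubit 0: amplitudes (a, b) of (|…0…⟩, |…1…⟩) become ((a + b)/√2, (a − b)/√2). Kets absent from the input have amplitude 0.
(|010⟩, |110⟩): (a, b) = (-0.4966, 0.868) → (0.2626, -0.9649)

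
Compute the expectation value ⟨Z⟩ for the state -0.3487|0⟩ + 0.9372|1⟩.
-0.7568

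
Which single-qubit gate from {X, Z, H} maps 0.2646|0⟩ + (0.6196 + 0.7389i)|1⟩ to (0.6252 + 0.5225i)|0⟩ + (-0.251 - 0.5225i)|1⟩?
H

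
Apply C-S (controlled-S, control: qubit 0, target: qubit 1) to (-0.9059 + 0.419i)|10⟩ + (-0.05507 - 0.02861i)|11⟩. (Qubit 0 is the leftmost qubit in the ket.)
(-0.9059 + 0.419i)|10⟩ + (0.02861 - 0.05507i)|11⟩

C-S leaves the control-|0⟩ kets |00⟩, |01⟩ unchanged and applies S to qubit 1 on the control-|1⟩ pair (|10⟩, |11⟩).
S = [[1, 0], [0, i]].
With a = amp(|10⟩) = (-0.9059 + 0.419i) and b = amp(|11⟩) = (-0.05507 - 0.02861i):
new amp(|10⟩) = (1)·a = (-0.9059 + 0.419i)
new amp(|11⟩) = (i)·b = (0.02861 - 0.05507i)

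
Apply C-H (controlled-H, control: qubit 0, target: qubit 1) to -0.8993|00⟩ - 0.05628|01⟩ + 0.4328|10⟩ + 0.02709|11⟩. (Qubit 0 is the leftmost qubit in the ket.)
-0.8993|00⟩ - 0.05628|01⟩ + 0.3252|10⟩ + 0.2869|11⟩

C-H leaves the control-|0⟩ kets |00⟩, |01⟩ unchanged and applies H to qubit 1 on the control-|1⟩ pair (|10⟩, |11⟩).
H = [[1/√2, 1/√2], [1/√2, -1/√2]].
With a = amp(|10⟩) = 0.4328 and b = amp(|11⟩) = 0.02709:
new amp(|10⟩) = (1/√2)·a + (1/√2)·b = 0.3252
new amp(|11⟩) = (1/√2)·a + (-1/√2)·b = 0.2869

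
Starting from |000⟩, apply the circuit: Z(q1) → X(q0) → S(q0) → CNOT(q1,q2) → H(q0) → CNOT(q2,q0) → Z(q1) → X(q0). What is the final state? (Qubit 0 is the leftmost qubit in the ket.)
-(1/√2)i|000⟩ + (1/√2)i|100⟩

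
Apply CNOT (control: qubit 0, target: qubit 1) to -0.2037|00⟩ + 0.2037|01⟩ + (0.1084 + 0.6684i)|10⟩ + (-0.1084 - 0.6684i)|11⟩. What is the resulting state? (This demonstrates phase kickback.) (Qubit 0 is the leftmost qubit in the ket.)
-0.2037|00⟩ + 0.2037|01⟩ + (-0.1084 - 0.6684i)|10⟩ + (0.1084 + 0.6684i)|11⟩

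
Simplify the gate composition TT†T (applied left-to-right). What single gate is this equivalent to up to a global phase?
T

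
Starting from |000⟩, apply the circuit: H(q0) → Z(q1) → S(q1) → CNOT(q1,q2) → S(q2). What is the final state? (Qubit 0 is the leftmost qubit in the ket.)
1/√2|000⟩ + 1/√2|100⟩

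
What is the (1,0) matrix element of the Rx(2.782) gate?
-0.9839i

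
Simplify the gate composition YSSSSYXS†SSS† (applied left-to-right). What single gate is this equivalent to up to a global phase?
X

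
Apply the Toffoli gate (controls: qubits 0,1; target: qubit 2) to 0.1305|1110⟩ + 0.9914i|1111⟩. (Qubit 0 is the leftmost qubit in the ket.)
0.1305|1100⟩ + 0.9914i|1101⟩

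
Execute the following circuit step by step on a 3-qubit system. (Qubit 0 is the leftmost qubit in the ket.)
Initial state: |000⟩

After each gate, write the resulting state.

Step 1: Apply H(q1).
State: 1/√2|000⟩ + 1/√2|010⟩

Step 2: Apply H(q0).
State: 1/2|000⟩ + 1/2|010⟩ + 1/2|100⟩ + 1/2|110⟩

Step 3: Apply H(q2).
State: 1/√8|000⟩ + 1/√8|001⟩ + 1/√8|010⟩ + 1/√8|011⟩ + 1/√8|100⟩ + 1/√8|101⟩ + 1/√8|110⟩ + 1/√8|111⟩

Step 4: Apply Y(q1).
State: -(1/√8)i|000⟩ - (1/√8)i|001⟩ + (1/√8)i|010⟩ + (1/√8)i|011⟩ - (1/√8)i|100⟩ - (1/√8)i|101⟩ + (1/√8)i|110⟩ + (1/√8)i|111⟩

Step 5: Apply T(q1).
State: -(1/√8)i|000⟩ - (1/√8)i|001⟩ + (-0.25 + 0.25i)|010⟩ + (-0.25 + 0.25i)|011⟩ - (1/√8)i|100⟩ - (1/√8)i|101⟩ + (-0.25 + 0.25i)|110⟩ + (-0.25 + 0.25i)|111⟩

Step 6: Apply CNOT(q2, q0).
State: -(1/√8)i|000⟩ - (1/√8)i|001⟩ + (-0.25 + 0.25i)|010⟩ + (-0.25 + 0.25i)|011⟩ - (1/√8)i|100⟩ - (1/√8)i|101⟩ + (-0.25 + 0.25i)|110⟩ + (-0.25 + 0.25i)|111⟩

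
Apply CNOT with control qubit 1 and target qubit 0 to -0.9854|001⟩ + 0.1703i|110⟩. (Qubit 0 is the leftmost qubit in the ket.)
-0.9854|001⟩ + 0.1703i|010⟩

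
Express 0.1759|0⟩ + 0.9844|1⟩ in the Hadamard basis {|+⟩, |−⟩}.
0.8205|+⟩ - 0.5717|−⟩

With |ψ⟩ = α|0⟩ + β|1⟩, the Hadamard-basis coefficients are ⟨+|ψ⟩ = (α + β)/√2 and ⟨−|ψ⟩ = (α − β)/√2.
Here α = 0.1759, β = 0.9844: (α + β)/√2 = 0.8205, (α − β)/√2 = -0.5717.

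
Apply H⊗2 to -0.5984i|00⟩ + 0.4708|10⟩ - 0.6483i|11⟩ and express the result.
(0.2354 - 0.6234i)|00⟩ + (0.2354 + 0.02495i)|01⟩ + (-0.2354 + 0.02495i)|10⟩ + (-0.2354 - 0.6234i)|11⟩

H⊗2 gives amp(|y⟩) = (1/2) Σ_x (−1)^(x·y) amp(|x⟩), where x·y is the number of positions in which both x and y have a 1.
|00⟩: (-0.5984i + 0.4708 - 0.6483i)/2 = (0.2354 - 0.6234i)
|01⟩: (-0.5984i + 0.4708 + 0.6483i)/2 = (0.2354 + 0.02495i)
|10⟩: (-0.5984i - 0.4708 + 0.6483i)/2 = (-0.2354 + 0.02495i)
|11⟩: (-0.5984i - 0.4708 - 0.6483i)/2 = (-0.2354 - 0.6234i)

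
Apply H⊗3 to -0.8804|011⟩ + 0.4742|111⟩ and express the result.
-0.1436|000⟩ + 0.1436|001⟩ + 0.1436|010⟩ - 0.1436|011⟩ - 0.4789|100⟩ + 0.4789|101⟩ + 0.4789|110⟩ - 0.4789|111⟩

H⊗3 gives amp(|y⟩) = (1/2√2) Σ_x (−1)^(x·y) amp(|x⟩), where x·y is the number of positions in which both x and y have a 1.
|000⟩: (-0.8804 + 0.4742)/(2√2) = -0.1436
|001⟩: (0.8804 - 0.4742)/(2√2) = 0.1436
|010⟩: (0.8804 - 0.4742)/(2√2) = 0.1436
|011⟩: (-0.8804 + 0.4742)/(2√2) = -0.1436
|100⟩: (-0.8804 - 0.4742)/(2√2) = -0.4789
|101⟩: (0.8804 + 0.4742)/(2√2) = 0.4789
|110⟩: (0.8804 + 0.4742)/(2√2) = 0.4789
|111⟩: (-0.8804 - 0.4742)/(2√2) = -0.4789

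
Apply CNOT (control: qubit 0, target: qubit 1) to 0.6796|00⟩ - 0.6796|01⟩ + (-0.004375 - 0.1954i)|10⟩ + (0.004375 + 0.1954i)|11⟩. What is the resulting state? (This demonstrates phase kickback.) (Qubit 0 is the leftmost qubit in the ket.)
0.6796|00⟩ - 0.6796|01⟩ + (0.004375 + 0.1954i)|10⟩ + (-0.004375 - 0.1954i)|11⟩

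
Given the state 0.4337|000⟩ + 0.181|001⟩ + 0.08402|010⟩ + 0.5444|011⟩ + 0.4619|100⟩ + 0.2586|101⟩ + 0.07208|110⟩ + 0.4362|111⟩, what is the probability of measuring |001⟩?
0.03276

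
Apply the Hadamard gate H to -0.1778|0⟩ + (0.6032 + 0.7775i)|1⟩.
(0.3008 + 0.5498i)|0⟩ + (-0.5523 - 0.5498i)|1⟩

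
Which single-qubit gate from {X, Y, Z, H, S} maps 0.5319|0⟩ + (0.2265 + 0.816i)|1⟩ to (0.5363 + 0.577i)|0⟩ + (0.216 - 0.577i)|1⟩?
H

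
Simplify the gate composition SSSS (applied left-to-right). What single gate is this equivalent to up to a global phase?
I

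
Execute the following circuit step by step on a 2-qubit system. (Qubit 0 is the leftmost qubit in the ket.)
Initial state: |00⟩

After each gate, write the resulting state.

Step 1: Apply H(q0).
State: 1/√2|00⟩ + 1/√2|10⟩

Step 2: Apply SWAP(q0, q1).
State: 1/√2|00⟩ + 1/√2|01⟩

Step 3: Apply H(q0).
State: 1/2|00⟩ + 1/2|01⟩ + 1/2|10⟩ + 1/2|11⟩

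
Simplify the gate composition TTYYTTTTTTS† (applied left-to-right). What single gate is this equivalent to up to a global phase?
S†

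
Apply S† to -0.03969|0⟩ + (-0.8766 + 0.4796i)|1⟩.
-0.03969|0⟩ + (0.4796 + 0.8766i)|1⟩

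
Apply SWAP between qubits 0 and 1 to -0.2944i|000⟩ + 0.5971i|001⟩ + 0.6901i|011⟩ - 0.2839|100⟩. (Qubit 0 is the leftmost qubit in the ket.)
-0.2944i|000⟩ + 0.5971i|001⟩ - 0.2839|010⟩ + 0.6901i|101⟩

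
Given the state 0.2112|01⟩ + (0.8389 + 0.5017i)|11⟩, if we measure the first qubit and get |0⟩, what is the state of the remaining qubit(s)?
|1⟩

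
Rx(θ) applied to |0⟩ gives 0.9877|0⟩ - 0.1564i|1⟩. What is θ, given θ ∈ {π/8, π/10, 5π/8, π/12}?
π/10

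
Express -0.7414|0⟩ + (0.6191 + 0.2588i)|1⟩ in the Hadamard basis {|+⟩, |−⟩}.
(-0.08648 + 0.183i)|+⟩ + (-0.962 - 0.183i)|−⟩

With |ψ⟩ = α|0⟩ + β|1⟩, the Hadamard-basis coefficients are ⟨+|ψ⟩ = (α + β)/√2 and ⟨−|ψ⟩ = (α − β)/√2.
Here α = -0.7414, β = (0.6191 + 0.2588i): (α + β)/√2 = (-0.08648 + 0.183i), (α − β)/√2 = (-0.962 - 0.183i).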